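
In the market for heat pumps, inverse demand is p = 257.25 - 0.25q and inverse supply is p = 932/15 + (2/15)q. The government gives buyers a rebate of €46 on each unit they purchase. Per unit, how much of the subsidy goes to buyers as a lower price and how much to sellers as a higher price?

Buyers gain €30 per unit; sellers gain €16 per unit

Pre-subsidy: 257.25 - 0.25q = 932/15 + (2/15)q gives q* = 509 and p* = 130.
With the rebate, buyers effectively pay pb = ps − 46, where ps is the price sellers receive.
On the curves, pb = 257.25 - 0.25q and ps = 932/15 + (2/15)q; the wedge ps − pb = 46 gives 932/15 + (2/15)q − (257.25 - 0.25q) = 46, so q' = 629.
Then pb = 257.25 − 0.25·629 = 100 and ps = 932/15 + (2/15)·629 = 146.
Buyers' price falls by p* − pb = 130 − 100 = 30; sellers' price rises by ps − p* = 146 − 130 = 16.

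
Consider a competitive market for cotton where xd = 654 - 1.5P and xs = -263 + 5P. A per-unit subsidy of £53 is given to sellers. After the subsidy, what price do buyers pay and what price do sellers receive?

Pre-subsidy: 654 - 1.5P = -263 + 5P gives P* = 1834/13, x* = 5751/13.
With the subsidy, sellers receive Ps = Pb + 53 for each unit, where Pb is the price buyers pay.
Supply in terms of Pb becomes xs = -263 + 5(Pb + 53) = 2 + 5Pb. Setting this equal to demand: 654 - 1.5Pb = 2 + 5Pb, so Pb = 1304/13.
Sellers receive Ps = 1304/13 + 53 = 1993/13; x' = 654 − 1.5·(1304/13) = 6546/13.

Buyers pay 1304/13; sellers receive 1993/13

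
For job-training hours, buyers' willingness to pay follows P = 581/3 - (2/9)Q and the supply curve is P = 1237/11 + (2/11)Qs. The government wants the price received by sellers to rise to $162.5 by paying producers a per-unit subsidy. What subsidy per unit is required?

At a seller price of 162.5, quantity supplied is -618.5 + 5.5·162.5 = 275.25.
Buyers absorb 275.25 only when they pay Pb = 581/3 − (2/9)·275.25 = 132.5.
s = Ps − Pb = 162.5 − 132.5 = 30.

Required subsidy s = $30 per unit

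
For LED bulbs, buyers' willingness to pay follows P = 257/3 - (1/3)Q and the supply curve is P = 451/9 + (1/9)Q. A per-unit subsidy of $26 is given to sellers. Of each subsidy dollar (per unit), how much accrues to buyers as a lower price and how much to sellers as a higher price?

Buyers gain $19.5 per unit; sellers gain $6.5 per unit

Pre-subsidy: 257/3 - (1/3)Q = 451/9 + (1/9)Q gives Q* = 80 and P* = 59.
With the subsidy, sellers receive Ps = Pb + 26 for each unit, where Pb is the price buyers pay.
On the curves, Pb = 257/3 - (1/3)Q and Ps = 451/9 + (1/9)Q; the wedge Ps − Pb = 26 gives 451/9 + (1/9)Q − (257/3 - (1/3)Q) = 26, so Q' = 138.5.
Then Pb = 257/3 − (1/3)·138.5 = 39.5 and Ps = 451/9 + (1/9)·138.5 = 65.5.
Buyers' price falls by P* − Pb = 59 − 39.5 = 19.5; sellers' price rises by Ps − P* = 65.5 − 59 = 6.5.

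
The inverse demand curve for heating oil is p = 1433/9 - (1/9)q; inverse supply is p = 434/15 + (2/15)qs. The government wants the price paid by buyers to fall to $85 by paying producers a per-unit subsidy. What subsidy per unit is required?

Required subsidy s = $33 per unit

At a buyer price of 85, quantity demanded is 1433 − 9·85 = 668.
Sellers supply 668 only when they receive ps = 434/15 + (2/15)·668 = 118.
s = ps − pb = 118 − 85 = 33.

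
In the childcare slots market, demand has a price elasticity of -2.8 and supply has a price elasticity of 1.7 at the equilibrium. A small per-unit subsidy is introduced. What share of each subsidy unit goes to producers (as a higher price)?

Producer share = 28/45

For a small subsidy around the equilibrium, the benefit split depends on the relative slopes, which at a point are proportional to the elasticities.
Buyer share = εs/(εs + |εd|) = 1.7/(1.7 + 2.8) = 17/45; seller share = |εd|/(εs + |εd|) = 28/45.
So producers capture 28/45 of the subsidy.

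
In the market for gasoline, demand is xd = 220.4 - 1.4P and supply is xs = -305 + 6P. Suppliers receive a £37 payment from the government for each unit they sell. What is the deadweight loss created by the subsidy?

Pre-subsidy: 220.4 - 1.4P = -305 + 6P gives P* = 71, x* = 121.
With the subsidy, sellers receive Ps = Pb + 37 for each unit, where Pb is the price buyers pay.
Supply in terms of Pb becomes xs = -305 + 6(Pb + 37) = -83 + 6Pb. Setting this equal to demand: 220.4 - 1.4Pb = -83 + 6Pb, so Pb = 41.
Sellers receive Ps = 41 + 37 = 78; x' = 220.4 − 1.4·41 = 163.
The subsidy expands output by 163 − 121 = 42 past the efficient level; on those units the gap between marginal cost and willingness to pay runs from 0 up to 37.
DWL = ½ × 37 × 42 = 777.

Deadweight loss = £777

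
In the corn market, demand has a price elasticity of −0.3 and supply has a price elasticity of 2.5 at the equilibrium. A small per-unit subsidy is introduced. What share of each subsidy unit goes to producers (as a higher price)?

Producer share = 3/28

For a small subsidy around the equilibrium, the benefit split depends on the relative slopes, which at a point are proportional to the elasticities.
Buyer share = εs/(εs + |εd|) = 2.5/(2.5 + 0.3) = 25/28; seller share = |εd|/(εs + |εd|) = 3/28.
So producers capture 3/28 of the subsidy.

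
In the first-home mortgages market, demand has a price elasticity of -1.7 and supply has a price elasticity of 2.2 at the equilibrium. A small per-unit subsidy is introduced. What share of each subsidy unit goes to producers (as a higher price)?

Producer share = 17/39

For a small subsidy around the equilibrium, the benefit split depends on the relative slopes, which at a point are proportional to the elasticities.
Buyer share = εs/(εs + |εd|) = 2.2/(2.2 + 1.7) = 22/39; seller share = |εd|/(εs + |εd|) = 17/39.
So producers capture 17/39 of the subsidy.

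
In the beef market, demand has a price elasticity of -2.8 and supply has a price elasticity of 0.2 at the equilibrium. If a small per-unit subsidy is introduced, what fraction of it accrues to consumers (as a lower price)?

Consumer share = 1/15

For a small subsidy around the equilibrium, the benefit split depends on the relative slopes, which at a point are proportional to the elasticities.
Buyer share = εs/(εs + |εd|) = 0.2/(0.2 + 2.8) = 1/15; seller share = |εd|/(εs + |εd|) = 14/15.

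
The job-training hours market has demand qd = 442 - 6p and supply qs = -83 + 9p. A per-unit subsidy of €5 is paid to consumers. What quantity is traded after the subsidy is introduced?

q' = 250

Pre-subsidy: 442 - 6p = -83 + 9p gives p* = 35, q* = 232.
With the rebate, buyers effectively pay pb = ps − 5, where ps is the price sellers receive.
Demand in terms of ps becomes qd = 442 − 6(ps − 5) = 472 - 6ps. Setting this equal to supply: 472 - 6ps = -83 + 9ps, so ps = 37.
Buyers pay pb = 37 − 5 = 32; q' = -83 + 9·37 = 250.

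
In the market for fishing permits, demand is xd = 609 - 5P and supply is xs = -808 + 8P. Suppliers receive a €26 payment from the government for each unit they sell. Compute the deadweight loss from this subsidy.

Pre-subsidy: 609 - 5P = -808 + 8P gives P* = 109, x* = 64.
With the subsidy, sellers receive Ps = Pb + 26 for each unit, where Pb is the price buyers pay.
Supply in terms of Pb becomes xs = -808 + 8(Pb + 26) = -600 + 8Pb. Setting this equal to demand: 609 - 5Pb = -600 + 8Pb, so Pb = 93.
Sellers receive Ps = 93 + 26 = 119; x' = 609 − 5·93 = 144.
The subsidy expands output by 144 − 64 = 80 past the efficient level; on those units the gap between marginal cost and willingness to pay runs from 0 up to 26.
DWL = ½ × 26 × 80 = 1040.

Deadweight loss = €1040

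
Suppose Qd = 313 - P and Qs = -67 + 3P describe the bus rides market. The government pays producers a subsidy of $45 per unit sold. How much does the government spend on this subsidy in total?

Pre-subsidy: 313 - P = -67 + 3P gives P* = 95, Q* = 218.
With the subsidy, sellers receive Ps = Pb + 45 for each unit, where Pb is the price buyers pay.
Supply in terms of Pb becomes Qs = -67 + 3(Pb + 45) = 68 + 3Pb. Setting this equal to demand: 313 - Pb = 68 + 3Pb, so Pb = 61.25.
Sellers receive Ps = 61.25 + 45 = 106.25; Q' = 313 − 1·61.25 = 251.75.
Government outlay = subsidy × quantity = 45 × 251.75 = 11328.75.

Government cost = $11328.75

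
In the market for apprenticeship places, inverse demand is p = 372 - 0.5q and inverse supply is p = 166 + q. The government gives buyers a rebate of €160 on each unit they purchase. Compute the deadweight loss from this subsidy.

Pre-subsidy: 372 - 0.5q = 166 + q gives q* = 412/3 and p* = 910/3.
With the rebate, buyers effectively pay pb = ps − 160, where ps is the price sellers receive.
On the curves, pb = 372 - 0.5q and ps = 166 + q; the wedge ps − pb = 160 gives 166 + q − (372 - 0.5q) = 160, so q' = 244.
Then pb = 372 − 0.5·244 = 250 and ps = 166 + 1·244 = 410.
The subsidy expands output by 244 − 412/3 = 320/3 past the efficient level; on those units the gap between marginal cost and willingness to pay runs from 0 up to 160.
DWL = ½ × 160 × 320/3 = 25600/3.

Deadweight loss = 25600/3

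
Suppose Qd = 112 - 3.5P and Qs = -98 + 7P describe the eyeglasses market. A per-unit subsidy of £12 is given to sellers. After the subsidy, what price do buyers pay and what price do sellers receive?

Buyers pay £12; sellers receive £24

Pre-subsidy: 112 - 3.5P = -98 + 7P gives P* = 20, Q* = 42.
With the subsidy, sellers receive Ps = Pb + 12 for each unit, where Pb is the price buyers pay.
Supply in terms of Pb becomes Qs = -98 + 7(Pb + 12) = -14 + 7Pb. Setting this equal to demand: 112 - 3.5Pb = -14 + 7Pb, so Pb = 12.
Sellers receive Ps = 12 + 12 = 24; Q' = 112 − 3.5·12 = 70.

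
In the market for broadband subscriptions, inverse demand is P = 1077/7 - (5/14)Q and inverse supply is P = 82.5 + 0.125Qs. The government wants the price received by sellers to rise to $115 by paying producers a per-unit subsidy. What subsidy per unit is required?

Required subsidy s = $54 per unit

At a seller price of 115, quantity supplied is -660 + 8·115 = 260.
Buyers absorb 260 only when they pay Pb = 1077/7 − (5/14)·260 = 61.
s = Ps − Pb = 115 − 61 = 54.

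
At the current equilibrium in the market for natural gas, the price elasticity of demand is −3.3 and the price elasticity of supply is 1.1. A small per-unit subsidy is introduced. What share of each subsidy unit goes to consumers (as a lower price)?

Consumer share = 0.25

For a small subsidy around the equilibrium, the benefit split depends on the relative slopes, which at a point are proportional to the elasticities.
Buyer share = εs/(εs + |εd|) = 1.1/(1.1 + 3.3) = 0.25; seller share = |εd|/(εs + |εd|) = 0.75.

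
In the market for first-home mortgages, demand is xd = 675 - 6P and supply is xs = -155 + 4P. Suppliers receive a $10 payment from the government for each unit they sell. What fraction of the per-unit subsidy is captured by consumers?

Pre-subsidy: 675 - 6P = -155 + 4P gives P* = 83, x* = 177.
With the subsidy, sellers receive Ps = Pb + 10 for each unit, where Pb is the price buyers pay.
Supply in terms of Pb becomes xs = -155 + 4(Pb + 10) = -115 + 4Pb. Setting this equal to demand: 675 - 6Pb = -115 + 4Pb, so Pb = 79.
Sellers receive Ps = 79 + 10 = 89; x' = 675 − 6·79 = 201.
Buyers' price falls by P* − Pb = 83 − 79 = 4; sellers' price rises by Ps − P* = 89 − 83 = 6.
So consumers capture 4/10 = 0.4 of each unit of subsidy.

Consumer share = 0.4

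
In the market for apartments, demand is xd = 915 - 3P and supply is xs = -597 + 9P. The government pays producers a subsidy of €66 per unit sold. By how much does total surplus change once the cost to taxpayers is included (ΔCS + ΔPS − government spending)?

Pre-subsidy: 915 - 3P = -597 + 9P gives P* = 126, x* = 537.
With the subsidy, sellers receive Ps = Pb + 66 for each unit, where Pb is the price buyers pay.
Supply in terms of Pb becomes xs = -597 + 9(Pb + 66) = -3 + 9Pb. Setting this equal to demand: 915 - 3Pb = -3 + 9Pb, so Pb = 76.5.
Sellers receive Ps = 76.5 + 66 = 142.5; x' = 915 − 3·76.5 = 685.5.
ΔCS = ½(537 + 685.5)(126 − 76.5) = 30256.875; ΔPS = ½(537 + 685.5)(142.5 − 126) = 10085.625.
Government spending = 66 × 685.5 = 45243.
Net change = 30256.875 + 10085.625 − 45243 = -4900.5. The loss equals the DWL triangle ½·66·148.5.

Net change in total surplus = -€4900.5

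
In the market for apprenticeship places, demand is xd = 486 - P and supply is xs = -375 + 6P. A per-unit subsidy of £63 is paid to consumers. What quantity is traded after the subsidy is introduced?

Pre-subsidy: 486 - P = -375 + 6P gives P* = 123, x* = 363.
With the rebate, buyers effectively pay Pb = Ps − 63, where Ps is the price sellers receive.
Demand in terms of Ps becomes xd = 486 − 1(Ps − 63) = 549 - Ps. Setting this equal to supply: 549 - Ps = -375 + 6Ps, so Ps = 132.
Buyers pay Pb = 132 − 63 = 69; x' = -375 + 6·132 = 417.

x' = 417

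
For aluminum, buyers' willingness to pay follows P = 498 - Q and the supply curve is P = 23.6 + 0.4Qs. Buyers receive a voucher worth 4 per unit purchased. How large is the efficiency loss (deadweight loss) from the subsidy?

Deadweight loss = 40/7

Pre-subsidy: 498 - Q = 23.6 + 0.4Q gives Q* = 2372/7 and P* = 1114/7.
With the rebate, buyers effectively pay Pb = Ps − 4, where Ps is the price sellers receive.
On the curves, Pb = 498 - Q and Ps = 23.6 + 0.4Q; the wedge Ps − Pb = 4 gives 23.6 + 0.4Q − (498 - Q) = 4, so Q' = 2392/7.
Then Pb = 498 − 1·(2392/7) = 1094/7 and Ps = 23.6 + 0.4·(2392/7) = 1122/7.
The subsidy expands output by 2392/7 − 2372/7 = 20/7 past the efficient level; on those units the gap between marginal cost and willingness to pay runs from 0 up to 4.
DWL = ½ × 4 × 20/7 = 40/7.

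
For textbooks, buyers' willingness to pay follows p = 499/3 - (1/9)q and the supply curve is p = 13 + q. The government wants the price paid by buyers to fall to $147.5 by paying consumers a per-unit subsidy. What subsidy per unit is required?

At a buyer price of 147.5, quantity demanded is 1497 − 9·147.5 = 169.5.
Sellers supply 169.5 only when they receive ps = 13 + 1·169.5 = 182.5.
s = ps − pb = 182.5 − 147.5 = 35.

Required subsidy s = $35 per unit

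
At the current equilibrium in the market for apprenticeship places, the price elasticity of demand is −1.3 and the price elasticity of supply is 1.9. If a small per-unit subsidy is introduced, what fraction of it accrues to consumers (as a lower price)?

Consumer share = 0.59375

For a small subsidy around the equilibrium, the benefit split depends on the relative slopes, which at a point are proportional to the elasticities.
Buyer share = εs/(εs + |εd|) = 1.9/(1.9 + 1.3) = 0.59375; seller share = |εd|/(εs + |εd|) = 0.40625.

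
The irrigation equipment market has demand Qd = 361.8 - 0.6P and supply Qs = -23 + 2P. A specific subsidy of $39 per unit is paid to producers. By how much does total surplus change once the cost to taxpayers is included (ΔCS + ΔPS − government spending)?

Pre-subsidy: 361.8 - 0.6P = -23 + 2P gives P* = 148, Q* = 273.
With the subsidy, sellers receive Ps = Pb + 39 for each unit, where Pb is the price buyers pay.
Supply in terms of Pb becomes Qs = -23 + 2(Pb + 39) = 55 + 2Pb. Setting this equal to demand: 361.8 - 0.6Pb = 55 + 2Pb, so Pb = 118.
Sellers receive Ps = 118 + 39 = 157; Q' = 361.8 − 0.6·118 = 291.
ΔCS = ½(273 + 291)(148 − 118) = 8460; ΔPS = ½(273 + 291)(157 − 148) = 2538.
Government spending = 39 × 291 = 11349.
Net change = 8460 + 2538 − 11349 = -351. The loss equals the DWL triangle ½·39·18.

Net change in total surplus = -$351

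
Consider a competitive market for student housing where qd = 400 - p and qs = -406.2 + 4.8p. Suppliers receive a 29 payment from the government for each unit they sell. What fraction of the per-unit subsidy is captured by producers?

Producer share = 5/29

Pre-subsidy: 400 - p = -406.2 + 4.8p gives p* = 139, q* = 261.
With the subsidy, sellers receive ps = pb + 29 for each unit, where pb is the price buyers pay.
Supply in terms of pb becomes qs = -406.2 + 4.8(pb + 29) = -267 + 4.8pb. Setting this equal to demand: 400 - pb = -267 + 4.8pb, so pb = 115.
Sellers receive ps = 115 + 29 = 144; q' = 400 − 1·115 = 285.
Buyers' price falls by p* − pb = 139 − 115 = 24; sellers' price rises by ps − p* = 144 − 139 = 5.
So producers capture 5/29 = 5/29 of each unit of subsidy.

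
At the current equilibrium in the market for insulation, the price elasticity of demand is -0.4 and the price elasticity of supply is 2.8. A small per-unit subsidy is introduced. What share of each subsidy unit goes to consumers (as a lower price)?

Consumer share = 0.875

For a small subsidy around the equilibrium, the benefit split depends on the relative slopes, which at a point are proportional to the elasticities.
Buyer share = εs/(εs + |εd|) = 2.8/(2.8 + 0.4) = 0.875; seller share = |εd|/(εs + |εd|) = 0.125.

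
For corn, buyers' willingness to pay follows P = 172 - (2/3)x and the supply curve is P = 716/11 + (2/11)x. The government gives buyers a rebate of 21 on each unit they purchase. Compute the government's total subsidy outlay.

Pre-subsidy: 172 - (2/3)x = 716/11 + (2/11)x gives x* = 126 and P* = 88.
With the rebate, buyers effectively pay Pb = Ps − 21, where Ps is the price sellers receive.
On the curves, Pb = 172 - (2/3)x and Ps = 716/11 + (2/11)x; the wedge Ps − Pb = 21 gives 716/11 + (2/11)x − (172 - (2/3)x) = 21, so x' = 150.75.
Then Pb = 172 − (2/3)·150.75 = 71.5 and Ps = 716/11 + (2/11)·150.75 = 92.5.
Government outlay = subsidy × quantity = 21 × 150.75 = 3165.75.

Government cost = 3165.75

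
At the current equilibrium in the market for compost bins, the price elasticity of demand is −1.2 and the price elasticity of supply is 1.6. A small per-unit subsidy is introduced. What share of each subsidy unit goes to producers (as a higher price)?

Producer share = 3/7

For a small subsidy around the equilibrium, the benefit split depends on the relative slopes, which at a point are proportional to the elasticities.
Buyer share = εs/(εs + |εd|) = 1.6/(1.6 + 1.2) = 4/7; seller share = |εd|/(εs + |εd|) = 3/7.
So producers capture 3/7 of the subsidy.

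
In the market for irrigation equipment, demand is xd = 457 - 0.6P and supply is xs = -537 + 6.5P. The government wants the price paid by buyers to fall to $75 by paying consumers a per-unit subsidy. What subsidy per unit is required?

At a buyer price of 75, quantity demanded is 457 − 0.6·75 = 412.
Sellers supply 412 only when they receive Ps with -537 + 6.5·Ps = 412, i.e. Ps = 146.
s = Ps − Pb = 146 − 75 = 71.

Required subsidy s = $71 per unit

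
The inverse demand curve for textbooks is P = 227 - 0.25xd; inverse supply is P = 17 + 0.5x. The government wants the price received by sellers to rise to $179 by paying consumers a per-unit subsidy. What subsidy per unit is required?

Required subsidy s = $33 per unit

At a seller price of 179, quantity supplied is -34 + 2·179 = 324.
Buyers absorb 324 only when they pay Pb = 227 − 0.25·324 = 146.
s = Ps − Pb = 179 − 146 = 33.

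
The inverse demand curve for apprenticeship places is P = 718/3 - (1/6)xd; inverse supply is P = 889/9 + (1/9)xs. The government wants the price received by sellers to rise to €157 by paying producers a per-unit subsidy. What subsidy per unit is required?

At a seller price of 157, quantity supplied is -889 + 9·157 = 524.
Buyers absorb 524 only when they pay Pb = 718/3 − (1/6)·524 = 152.
s = Ps − Pb = 157 − 152 = 5.

Required subsidy s = €5 per unit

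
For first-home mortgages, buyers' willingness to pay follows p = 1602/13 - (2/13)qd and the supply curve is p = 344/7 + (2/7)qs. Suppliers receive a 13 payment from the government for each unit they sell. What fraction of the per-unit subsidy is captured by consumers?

Pre-subsidy: 1602/13 - (2/13)q = 344/7 + (2/7)q gives q* = 168.55 and p* = 97.3.
With the subsidy, sellers receive ps = pb + 13 for each unit, where pb is the price buyers pay.
On the curves, pb = 1602/13 - (2/13)q and ps = 344/7 + (2/7)q; the wedge ps − pb = 13 gives 344/7 + (2/7)q − (1602/13 - (2/13)q) = 13, so q' = 198.125.
Then pb = 1602/13 − (2/13)·198.125 = 92.75 and ps = 344/7 + (2/7)·198.125 = 105.75.
Buyers' price falls by p* − pb = 97.3 − 92.75 = 4.55; sellers' price rises by ps − p* = 105.75 − 97.3 = 8.45.
So consumers capture 4.55/13 = 0.35 of each unit of subsidy.

Consumer share = 0.35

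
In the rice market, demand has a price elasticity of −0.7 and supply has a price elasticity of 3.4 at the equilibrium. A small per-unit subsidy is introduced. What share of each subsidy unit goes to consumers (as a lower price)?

Consumer share = 34/41

For a small subsidy around the equilibrium, the benefit split depends on the relative slopes, which at a point are proportional to the elasticities.
Buyer share = εs/(εs + |εd|) = 3.4/(3.4 + 0.7) = 34/41; seller share = |εd|/(εs + |εd|) = 7/41.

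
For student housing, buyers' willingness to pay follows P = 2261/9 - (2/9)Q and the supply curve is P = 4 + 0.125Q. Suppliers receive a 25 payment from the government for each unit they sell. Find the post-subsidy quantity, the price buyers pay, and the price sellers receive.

Pre-subsidy: 2261/9 - (2/9)Q = 4 + 0.125Q gives Q* = 712 and P* = 93.
With the subsidy, sellers receive Ps = Pb + 25 for each unit, where Pb is the price buyers pay.
On the curves, Pb = 2261/9 - (2/9)Q and Ps = 4 + 0.125Q; the wedge Ps − Pb = 25 gives 4 + 0.125Q − (2261/9 - (2/9)Q) = 25, so Q' = 784.
Then Pb = 2261/9 − (2/9)·784 = 77 and Ps = 4 + 0.125·784 = 102.

Q' = 784; buyers pay 77; sellers receive 102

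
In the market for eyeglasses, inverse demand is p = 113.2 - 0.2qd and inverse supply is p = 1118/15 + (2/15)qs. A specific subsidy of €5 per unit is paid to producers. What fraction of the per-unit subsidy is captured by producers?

Pre-subsidy: 113.2 - 0.2q = 1118/15 + (2/15)q gives q* = 116 and p* = 90.
With the subsidy, sellers receive ps = pb + 5 for each unit, where pb is the price buyers pay.
On the curves, pb = 113.2 - 0.2q and ps = 1118/15 + (2/15)q; the wedge ps − pb = 5 gives 1118/15 + (2/15)q − (113.2 - 0.2q) = 5, so q' = 131.
Then pb = 113.2 − 0.2·131 = 87 and ps = 1118/15 + (2/15)·131 = 92.
Buyers' price falls by p* − pb = 90 − 87 = 3; sellers' price rises by ps − p* = 92 − 90 = 2.
So producers capture 2/5 = 0.4 of each unit of subsidy.

Producer share = 0.4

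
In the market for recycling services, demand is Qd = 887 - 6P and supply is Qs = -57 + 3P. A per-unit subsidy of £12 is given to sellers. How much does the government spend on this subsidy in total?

Government cost = £3380

Pre-subsidy: 887 - 6P = -57 + 3P gives P* = 944/9, Q* = 773/3.
With the subsidy, sellers receive Ps = Pb + 12 for each unit, where Pb is the price buyers pay.
Supply in terms of Pb becomes Qs = -57 + 3(Pb + 12) = -21 + 3Pb. Setting this equal to demand: 887 - 6Pb = -21 + 3Pb, so Pb = 908/9.
Sellers receive Ps = 908/9 + 12 = 1016/9; Q' = 887 − 6·(908/9) = 845/3.
Government outlay = subsidy × quantity = 12 × 845/3 = 3380.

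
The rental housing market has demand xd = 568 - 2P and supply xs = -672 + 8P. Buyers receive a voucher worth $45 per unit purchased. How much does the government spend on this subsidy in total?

Government cost = $17640

Pre-subsidy: 568 - 2P = -672 + 8P gives P* = 124, x* = 320.
With the rebate, buyers effectively pay Pb = Ps − 45, where Ps is the price sellers receive.
Demand in terms of Ps becomes xd = 568 − 2(Ps − 45) = 658 - 2Ps. Setting this equal to supply: 658 - 2Ps = -672 + 8Ps, so Ps = 133.
Buyers pay Pb = 133 − 45 = 88; x' = -672 + 8·133 = 392.
Government outlay = subsidy × quantity = 45 × 392 = 17640.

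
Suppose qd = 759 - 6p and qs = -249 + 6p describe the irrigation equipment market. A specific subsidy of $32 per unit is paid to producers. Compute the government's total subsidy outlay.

Government cost = $11232

Pre-subsidy: 759 - 6p = -249 + 6p gives p* = 84, q* = 255.
With the subsidy, sellers receive ps = pb + 32 for each unit, where pb is the price buyers pay.
Supply in terms of pb becomes qs = -249 + 6(pb + 32) = -57 + 6pb. Setting this equal to demand: 759 - 6pb = -57 + 6pb, so pb = 68.
Sellers receive ps = 68 + 32 = 100; q' = 759 − 6·68 = 351.
Government outlay = subsidy × quantity = 32 × 351 = 11232.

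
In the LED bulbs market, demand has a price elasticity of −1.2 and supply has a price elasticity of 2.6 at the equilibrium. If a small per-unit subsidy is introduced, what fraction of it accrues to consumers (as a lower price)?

For a small subsidy around the equilibrium, the benefit split depends on the relative slopes, which at a point are proportional to the elasticities.
Buyer share = εs/(εs + |εd|) = 2.6/(2.6 + 1.2) = 13/19; seller share = |εd|/(εs + |εd|) = 6/19.

Consumer share = 13/19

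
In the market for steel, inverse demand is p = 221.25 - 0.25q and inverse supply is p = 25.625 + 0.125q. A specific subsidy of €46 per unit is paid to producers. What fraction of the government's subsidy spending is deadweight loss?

Pre-subsidy: 221.25 - 0.25q = 25.625 + 0.125q gives q* = 1565/3 and p* = 545/6.
With the subsidy, sellers receive ps = pb + 46 for each unit, where pb is the price buyers pay.
On the curves, pb = 221.25 - 0.25q and ps = 25.625 + 0.125q; the wedge ps − pb = 46 gives 25.625 + 0.125q − (221.25 - 0.25q) = 46, so q' = 1933/3.
Then pb = 221.25 − 0.25·(1933/3) = 361/6 and ps = 25.625 + 0.125·(1933/3) = 637/6.
ΔCS = ½(1565/3 + 1933/3)(545/6 − 361/6) = 53636/3; ΔPS = ½(1565/3 + 1933/3)(637/6 − 545/6) = 26818/3.
Government spending = 46 × 1933/3 = 88918/3.
DWL = ½ × 46 × (1933/3 − 1565/3) = 8464/3; fraction = (8464/3) / (88918/3) = 184/1933.

DWL / government spending = 184/1933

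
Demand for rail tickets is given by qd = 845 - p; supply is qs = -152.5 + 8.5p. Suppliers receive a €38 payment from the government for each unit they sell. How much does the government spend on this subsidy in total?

Government cost = €29412

Pre-subsidy: 845 - p = -152.5 + 8.5p gives p* = 105, q* = 740.
With the subsidy, sellers receive ps = pb + 38 for each unit, where pb is the price buyers pay.
Supply in terms of pb becomes qs = -152.5 + 8.5(pb + 38) = 170.5 + 8.5pb. Setting this equal to demand: 845 - pb = 170.5 + 8.5pb, so pb = 71.
Sellers receive ps = 71 + 38 = 109; q' = 845 − 1·71 = 774.
Government outlay = subsidy × quantity = 38 × 774 = 29412.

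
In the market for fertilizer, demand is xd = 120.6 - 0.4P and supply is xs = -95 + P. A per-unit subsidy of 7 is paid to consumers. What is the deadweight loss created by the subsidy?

Deadweight loss = 7

Pre-subsidy: 120.6 - 0.4P = -95 + P gives P* = 154, x* = 59.
With the rebate, buyers effectively pay Pb = Ps − 7, where Ps is the price sellers receive.
Demand in terms of Ps becomes xd = 120.6 − 0.4(Ps − 7) = 123.4 - 0.4Ps. Setting this equal to supply: 123.4 - 0.4Ps = -95 + Ps, so Ps = 156.
Buyers pay Pb = 156 − 7 = 149; x' = -95 + 1·156 = 61.
The subsidy expands output by 61 − 59 = 2 past the efficient level; on those units the gap between marginal cost and willingness to pay runs from 0 up to 7.
DWL = ½ × 7 × 2 = 7.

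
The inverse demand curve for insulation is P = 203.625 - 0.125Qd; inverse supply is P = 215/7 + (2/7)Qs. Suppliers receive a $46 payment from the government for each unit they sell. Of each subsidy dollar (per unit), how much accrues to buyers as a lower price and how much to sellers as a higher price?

Buyers gain $14 per unit; sellers gain $32 per unit

Pre-subsidy: 203.625 - 0.125Q = 215/7 + (2/7)Q gives Q* = 421 and P* = 151.
With the subsidy, sellers receive Ps = Pb + 46 for each unit, where Pb is the price buyers pay.
On the curves, Pb = 203.625 - 0.125Q and Ps = 215/7 + (2/7)Q; the wedge Ps − Pb = 46 gives 215/7 + (2/7)Q − (203.625 - 0.125Q) = 46, so Q' = 533.
Then Pb = 203.625 − 0.125·533 = 137 and Ps = 215/7 + (2/7)·533 = 183.
Buyers' price falls by P* − Pb = 151 − 137 = 14; sellers' price rises by Ps − P* = 183 − 151 = 32.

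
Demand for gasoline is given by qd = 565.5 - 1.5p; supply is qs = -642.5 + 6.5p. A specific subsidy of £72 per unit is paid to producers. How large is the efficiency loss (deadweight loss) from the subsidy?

Deadweight loss = £3159

Pre-subsidy: 565.5 - 1.5p = -642.5 + 6.5p gives p* = 151, q* = 339.
With the subsidy, sellers receive ps = pb + 72 for each unit, where pb is the price buyers pay.
Supply in terms of pb becomes qs = -642.5 + 6.5(pb + 72) = -174.5 + 6.5pb. Setting this equal to demand: 565.5 - 1.5pb = -174.5 + 6.5pb, so pb = 92.5.
Sellers receive ps = 92.5 + 72 = 164.5; q' = 565.5 − 1.5·92.5 = 426.75.
The subsidy expands output by 426.75 − 339 = 87.75 past the efficient level; on those units the gap between marginal cost and willingness to pay runs from 0 up to 72.
DWL = ½ × 72 × 87.75 = 3159.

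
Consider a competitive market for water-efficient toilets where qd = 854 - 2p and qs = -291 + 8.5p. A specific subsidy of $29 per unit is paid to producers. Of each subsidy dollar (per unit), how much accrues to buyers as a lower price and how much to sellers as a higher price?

Pre-subsidy: 854 - 2p = -291 + 8.5p gives p* = 2290/21, q* = 13354/21.
With the subsidy, sellers receive ps = pb + 29 for each unit, where pb is the price buyers pay.
Supply in terms of pb becomes qs = -291 + 8.5(pb + 29) = -44.5 + 8.5pb. Setting this equal to demand: 854 - 2pb = -44.5 + 8.5pb, so pb = 599/7.
Sellers receive ps = 599/7 + 29 = 802/7; q' = 854 − 2·(599/7) = 4780/7.
Buyers' price falls by p* − pb = 2290/21 − 599/7 = 493/21; sellers' price rises by ps − p* = 802/7 − 2290/21 = 116/21.

Buyers gain 493/21 per unit; sellers gain 116/21 per unit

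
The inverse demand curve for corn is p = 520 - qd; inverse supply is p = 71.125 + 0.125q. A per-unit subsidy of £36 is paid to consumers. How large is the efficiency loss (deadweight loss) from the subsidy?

Pre-subsidy: 520 - q = 71.125 + 0.125q gives q* = 399 and p* = 121.
With the rebate, buyers effectively pay pb = ps − 36, where ps is the price sellers receive.
On the curves, pb = 520 - q and ps = 71.125 + 0.125q; the wedge ps − pb = 36 gives 71.125 + 0.125q − (520 - q) = 36, so q' = 431.
Then pb = 520 − 1·431 = 89 and ps = 71.125 + 0.125·431 = 125.
The subsidy expands output by 431 − 399 = 32 past the efficient level; on those units the gap between marginal cost and willingness to pay runs from 0 up to 36.
DWL = ½ × 36 × 32 = 576.

Deadweight loss = £576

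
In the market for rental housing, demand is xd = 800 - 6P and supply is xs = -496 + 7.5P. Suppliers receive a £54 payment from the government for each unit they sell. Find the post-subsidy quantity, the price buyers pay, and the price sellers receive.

Pre-subsidy: 800 - 6P = -496 + 7.5P gives P* = 96, x* = 224.
With the subsidy, sellers receive Ps = Pb + 54 for each unit, where Pb is the price buyers pay.
Supply in terms of Pb becomes xs = -496 + 7.5(Pb + 54) = -91 + 7.5Pb. Setting this equal to demand: 800 - 6Pb = -91 + 7.5Pb, so Pb = 66.
Sellers receive Ps = 66 + 54 = 120; x' = 800 − 6·66 = 404.

x' = 404; buyers pay £66; sellers receive £120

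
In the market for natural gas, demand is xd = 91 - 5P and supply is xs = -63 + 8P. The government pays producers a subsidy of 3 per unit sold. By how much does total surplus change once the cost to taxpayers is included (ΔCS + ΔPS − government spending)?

Net change in total surplus = -180/13

Pre-subsidy: 91 - 5P = -63 + 8P gives P* = 154/13, x* = 413/13.
With the subsidy, sellers receive Ps = Pb + 3 for each unit, where Pb is the price buyers pay.
Supply in terms of Pb becomes xs = -63 + 8(Pb + 3) = -39 + 8Pb. Setting this equal to demand: 91 - 5Pb = -39 + 8Pb, so Pb = 10.
Sellers receive Ps = 10 + 3 = 13; x' = 91 − 5·10 = 41.
ΔCS = ½(413/13 + 41)(154/13 − 10) = 11352/169; ΔPS = ½(413/13 + 41)(13 − 154/13) = 7095/169.
Government spending = 3 × 41 = 123.
Net change = 11352/169 + 7095/169 − 123 = -180/13. The loss equals the DWL triangle ½·3·120/13.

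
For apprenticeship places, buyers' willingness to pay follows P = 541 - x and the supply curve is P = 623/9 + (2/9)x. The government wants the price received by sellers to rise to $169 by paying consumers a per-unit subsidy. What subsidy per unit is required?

At a seller price of 169, quantity supplied is -311.5 + 4.5·169 = 449.
Buyers absorb 449 only when they pay Pb = 541 − 1·449 = 92.
s = Ps − Pb = 169 − 92 = 77.

Required subsidy s = $77 per unit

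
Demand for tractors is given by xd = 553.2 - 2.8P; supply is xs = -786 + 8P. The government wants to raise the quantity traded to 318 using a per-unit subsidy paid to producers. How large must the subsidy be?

Required subsidy s = 54 per unit

At x = 318, invert demand for the buyer price: Pb = (553.2 − 318)/2.8 = 84; invert supply for the seller price: Ps = (318 − (-786))/8 = 138.
The subsidy must fill the gap: s = Ps − Pb = 138 − 84 = 54.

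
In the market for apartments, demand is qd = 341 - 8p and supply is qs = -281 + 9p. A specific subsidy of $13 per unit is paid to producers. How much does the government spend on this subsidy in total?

Pre-subsidy: 341 - 8p = -281 + 9p gives p* = 622/17, q* = 821/17.
With the subsidy, sellers receive ps = pb + 13 for each unit, where pb is the price buyers pay.
Supply in terms of pb becomes qs = -281 + 9(pb + 13) = -164 + 9pb. Setting this equal to demand: 341 - 8pb = -164 + 9pb, so pb = 505/17.
Sellers receive ps = 505/17 + 13 = 726/17; q' = 341 − 8·(505/17) = 1757/17.
Government outlay = subsidy × quantity = 13 × 1757/17 = 22841/17.

Government cost = 22841/17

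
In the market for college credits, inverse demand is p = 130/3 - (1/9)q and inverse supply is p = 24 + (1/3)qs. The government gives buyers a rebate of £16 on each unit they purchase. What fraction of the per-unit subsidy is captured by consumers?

Pre-subsidy: 130/3 - (1/9)q = 24 + (1/3)q gives q* = 43.5 and p* = 38.5.
With the rebate, buyers effectively pay pb = ps − 16, where ps is the price sellers receive.
On the curves, pb = 130/3 - (1/9)q and ps = 24 + (1/3)q; the wedge ps − pb = 16 gives 24 + (1/3)q − (130/3 - (1/9)q) = 16, so q' = 79.5.
Then pb = 130/3 − (1/9)·79.5 = 34.5 and ps = 24 + (1/3)·79.5 = 50.5.
Buyers' price falls by p* − pb = 38.5 − 34.5 = 4; sellers' price rises by ps − p* = 50.5 − 38.5 = 12.
So consumers capture 4/16 = 0.25 of each unit of subsidy.

Consumer share = 0.25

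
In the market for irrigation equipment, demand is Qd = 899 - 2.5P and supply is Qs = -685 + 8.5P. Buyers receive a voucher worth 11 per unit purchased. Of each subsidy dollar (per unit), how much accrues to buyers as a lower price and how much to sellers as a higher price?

Buyers gain 8.5 per unit; sellers gain 2.5 per unit

Pre-subsidy: 899 - 2.5P = -685 + 8.5P gives P* = 144, Q* = 539.
With the rebate, buyers effectively pay Pb = Ps − 11, where Ps is the price sellers receive.
Demand in terms of Ps becomes Qd = 899 − 2.5(Ps − 11) = 926.5 - 2.5Ps. Setting this equal to supply: 926.5 - 2.5Ps = -685 + 8.5Ps, so Ps = 146.5.
Buyers pay Pb = 146.5 − 11 = 135.5; Q' = -685 + 8.5·146.5 = 560.25.
Buyers' price falls by P* − Pb = 144 − 135.5 = 8.5; sellers' price rises by Ps − P* = 146.5 − 144 = 2.5.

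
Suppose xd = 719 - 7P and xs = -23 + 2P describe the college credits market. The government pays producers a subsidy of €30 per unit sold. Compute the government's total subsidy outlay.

Pre-subsidy: 719 - 7P = -23 + 2P gives P* = 742/9, x* = 1277/9.
With the subsidy, sellers receive Ps = Pb + 30 for each unit, where Pb is the price buyers pay.
Supply in terms of Pb becomes xs = -23 + 2(Pb + 30) = 37 + 2Pb. Setting this equal to demand: 719 - 7Pb = 37 + 2Pb, so Pb = 682/9.
Sellers receive Ps = 682/9 + 30 = 952/9; x' = 719 − 7·(682/9) = 1697/9.
Government outlay = subsidy × quantity = 30 × 1697/9 = 16970/3.

Government cost = 16970/3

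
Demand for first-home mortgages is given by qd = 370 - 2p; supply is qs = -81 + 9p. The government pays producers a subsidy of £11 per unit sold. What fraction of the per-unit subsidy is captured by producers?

Pre-subsidy: 370 - 2p = -81 + 9p gives p* = 41, q* = 288.
With the subsidy, sellers receive ps = pb + 11 for each unit, where pb is the price buyers pay.
Supply in terms of pb becomes qs = -81 + 9(pb + 11) = 18 + 9pb. Setting this equal to demand: 370 - 2pb = 18 + 9pb, so pb = 32.
Sellers receive ps = 32 + 11 = 43; q' = 370 − 2·32 = 306.
Buyers' price falls by p* − pb = 41 − 32 = 9; sellers' price rises by ps − p* = 43 − 41 = 2.
So producers capture 2/11 = 2/11 of each unit of subsidy.

Producer share = 2/11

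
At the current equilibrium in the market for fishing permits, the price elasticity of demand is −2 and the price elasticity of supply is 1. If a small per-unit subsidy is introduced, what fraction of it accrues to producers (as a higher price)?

Producer share = 2/3

For a small subsidy around the equilibrium, the benefit split depends on the relative slopes, which at a point are proportional to the elasticities.
Buyer share = εs/(εs + |εd|) = 1/(1 + 2) = 1/3; seller share = |εd|/(εs + |εd|) = 2/3.
So producers capture 2/3 of the subsidy.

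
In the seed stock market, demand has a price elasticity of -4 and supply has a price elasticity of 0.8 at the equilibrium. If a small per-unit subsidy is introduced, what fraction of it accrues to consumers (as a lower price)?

Consumer share = 1/6

For a small subsidy around the equilibrium, the benefit split depends on the relative slopes, which at a point are proportional to the elasticities.
Buyer share = εs/(εs + |εd|) = 0.8/(0.8 + 4) = 1/6; seller share = |εd|/(εs + |εd|) = 5/6.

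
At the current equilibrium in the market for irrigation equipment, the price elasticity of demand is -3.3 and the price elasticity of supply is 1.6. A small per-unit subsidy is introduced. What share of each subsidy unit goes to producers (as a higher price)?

Producer share = 33/49

For a small subsidy around the equilibrium, the benefit split depends on the relative slopes, which at a point are proportional to the elasticities.
Buyer share = εs/(εs + |εd|) = 1.6/(1.6 + 3.3) = 16/49; seller share = |εd|/(εs + |εd|) = 33/49.
So producers capture 33/49 of the subsidy.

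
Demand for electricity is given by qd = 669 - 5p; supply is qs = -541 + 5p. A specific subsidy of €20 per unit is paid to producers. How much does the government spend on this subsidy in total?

Pre-subsidy: 669 - 5p = -541 + 5p gives p* = 121, q* = 64.
With the subsidy, sellers receive ps = pb + 20 for each unit, where pb is the price buyers pay.
Supply in terms of pb becomes qs = -541 + 5(pb + 20) = -441 + 5pb. Setting this equal to demand: 669 - 5pb = -441 + 5pb, so pb = 111.
Sellers receive ps = 111 + 20 = 131; q' = 669 − 5·111 = 114.
Government outlay = subsidy × quantity = 20 × 114 = 2280.

Government cost = €2280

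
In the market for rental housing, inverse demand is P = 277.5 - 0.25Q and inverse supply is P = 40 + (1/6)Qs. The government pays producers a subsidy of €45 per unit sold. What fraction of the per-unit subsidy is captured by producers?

Pre-subsidy: 277.5 - 0.25Q = 40 + (1/6)Q gives Q* = 570 and P* = 135.
With the subsidy, sellers receive Ps = Pb + 45 for each unit, where Pb is the price buyers pay.
On the curves, Pb = 277.5 - 0.25Q and Ps = 40 + (1/6)Q; the wedge Ps − Pb = 45 gives 40 + (1/6)Q − (277.5 - 0.25Q) = 45, so Q' = 678.
Then Pb = 277.5 − 0.25·678 = 108 and Ps = 40 + (1/6)·678 = 153.
Buyers' price falls by P* − Pb = 135 − 108 = 27; sellers' price rises by Ps − P* = 153 − 135 = 18.
So producers capture 18/45 = 0.4 of each unit of subsidy.

Producer share = 0.4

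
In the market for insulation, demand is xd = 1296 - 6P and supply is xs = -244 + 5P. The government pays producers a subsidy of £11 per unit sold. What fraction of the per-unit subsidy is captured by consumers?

Consumer share = 5/11

Pre-subsidy: 1296 - 6P = -244 + 5P gives P* = 140, x* = 456.
With the subsidy, sellers receive Ps = Pb + 11 for each unit, where Pb is the price buyers pay.
Supply in terms of Pb becomes xs = -244 + 5(Pb + 11) = -189 + 5Pb. Setting this equal to demand: 1296 - 6Pb = -189 + 5Pb, so Pb = 135.
Sellers receive Ps = 135 + 11 = 146; x' = 1296 − 6·135 = 486.
Buyers' price falls by P* − Pb = 140 − 135 = 5; sellers' price rises by Ps − P* = 146 − 140 = 6.
So consumers capture 5/11 = 5/11 of each unit of subsidy.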